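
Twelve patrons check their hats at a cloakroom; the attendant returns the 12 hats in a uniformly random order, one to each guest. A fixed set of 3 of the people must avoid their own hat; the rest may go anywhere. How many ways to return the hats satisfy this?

369774720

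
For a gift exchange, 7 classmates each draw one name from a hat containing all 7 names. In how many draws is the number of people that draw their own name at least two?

1331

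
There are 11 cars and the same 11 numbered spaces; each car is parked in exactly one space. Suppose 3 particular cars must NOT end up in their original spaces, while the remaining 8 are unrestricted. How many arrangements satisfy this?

30078720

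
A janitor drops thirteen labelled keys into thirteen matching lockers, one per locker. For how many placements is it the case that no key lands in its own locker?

!13 is the nearest integer to 13!/e.
13! = 6227020800, and 6227020800/e ≈ 2290792932.07, so !13 = 2290792932.

2290792932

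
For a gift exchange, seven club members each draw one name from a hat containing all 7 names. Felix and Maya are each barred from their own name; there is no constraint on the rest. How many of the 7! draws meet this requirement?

3720

Let A_j be the event that the j-th constrained one is fixed. By inclusion-exclusion over the 2 events:
Σ_{j=0}^{2} (-1)^j C(2,j)(7-j)!
= C(2,0)·7! - C(2,1)·6! + C(2,2)·5!
= 5040 - 1440 + 120
= 3720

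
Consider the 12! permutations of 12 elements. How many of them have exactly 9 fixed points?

440

Choose which 9 of the 12 are fixed: C(12,9) = 220.
The other 3 form a derangement: !3 = 2.
Total: 220 × 2 = 440.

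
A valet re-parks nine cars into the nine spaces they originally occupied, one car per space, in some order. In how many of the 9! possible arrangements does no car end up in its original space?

133496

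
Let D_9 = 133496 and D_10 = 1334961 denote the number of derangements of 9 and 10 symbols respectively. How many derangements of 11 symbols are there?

14684570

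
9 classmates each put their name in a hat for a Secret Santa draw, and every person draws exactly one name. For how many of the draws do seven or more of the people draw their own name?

# with exactly i fixed is C(9,i)·!(9-i); sum over i=7..9:
  i=7: C(9,7)·!2 = 36·1 = 36
  i=8: C(9,8)·!1 = 9·0 = 0
  i=9: C(9,9)·!0 = 1·1 = 1
Total = 37.

37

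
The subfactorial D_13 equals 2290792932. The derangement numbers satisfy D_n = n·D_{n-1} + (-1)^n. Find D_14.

32071101049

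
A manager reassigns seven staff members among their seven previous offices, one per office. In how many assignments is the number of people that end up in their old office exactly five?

21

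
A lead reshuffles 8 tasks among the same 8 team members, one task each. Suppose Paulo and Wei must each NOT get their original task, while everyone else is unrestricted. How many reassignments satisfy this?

Let A_j be the event that the j-th constrained one is fixed. By inclusion-exclusion over the 2 events:
Σ_{j=0}^{2} (-1)^j C(2,j)(8-j)!
= C(2,0)·8! - C(2,1)·7! + C(2,2)·6!
= 40320 - 10080 + 720
= 30960

30960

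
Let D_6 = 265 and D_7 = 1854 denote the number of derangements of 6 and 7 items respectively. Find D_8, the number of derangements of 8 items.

14833

D_8 = (8-1)·(D_7 + D_6) = 7·(1854 + 265) = 7·2119 = 14833.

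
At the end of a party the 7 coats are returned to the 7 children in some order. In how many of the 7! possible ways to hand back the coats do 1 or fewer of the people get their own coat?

# with exactly i fixed is C(7,i)·!(7-i); sum over i=0..1:
  i=0: C(7,0)·!7 = 1·1854 = 1854
  i=1: C(7,1)·!6 = 7·265 = 1855
Total = 3709.

3709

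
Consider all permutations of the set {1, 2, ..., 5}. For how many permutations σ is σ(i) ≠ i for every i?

The subfactorial !5 = [5!/e] (nearest integer).
5! = 120, and 120/e ≈ 44.15, so !5 = 44.

44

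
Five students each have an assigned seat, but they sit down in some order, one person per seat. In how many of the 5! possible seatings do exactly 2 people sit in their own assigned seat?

Pick the 2 fixed positions: C(5,2) = 10 ways.
The remaining 3 must be deranged: !3 = 2.
Total: 10 × 2 = 20.

20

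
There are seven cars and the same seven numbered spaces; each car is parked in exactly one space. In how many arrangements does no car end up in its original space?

The number of derangements of 7 is !7 = Σ_{k=0}^{7} (-1)^k·7!/k!
= 7! - 7!/1! + 7!/2! - 7!/3! + 7!/4! - 7!/5! + 7!/6! - 7!/7!
= 5040 - 5040 + 2520 - 840 + 210 - 42 + 7 - 1
= 1854

1854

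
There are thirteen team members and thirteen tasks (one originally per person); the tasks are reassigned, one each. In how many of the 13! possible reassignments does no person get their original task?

!13 = 13! · Σ_{k=0}^{13} (-1)^k/k!
= 13! - 13!/1! + 13!/2! - 13!/3! + 13!/4! - 13!/5! + 13!/6! - 13!/7! + 13!/8! - 13!/9! + 13!/10! - 13!/11! + 13!/12! - 13!/13!
= 6227020800 - 6227020800 + 3113510400 - 1037836800 + 259459200 - 51891840 + 8648640 - 1235520 + 154440 - 17160 + 1716 - 156 + 13 - 1
= 2290792932

2290792932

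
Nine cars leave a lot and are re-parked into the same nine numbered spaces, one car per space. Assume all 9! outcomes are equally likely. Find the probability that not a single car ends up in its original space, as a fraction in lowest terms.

Favorable outcomes: !9 = 133496.
Total outcomes: 9! = 362880.
Probability = 133496/362880 = 16687/45360.

16687/45360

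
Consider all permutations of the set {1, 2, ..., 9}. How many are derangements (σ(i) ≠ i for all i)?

133496

!9 is the nearest integer to 9!/e.
9! = 362880, and 362880/e ≈ 133496.09, so !9 = 133496.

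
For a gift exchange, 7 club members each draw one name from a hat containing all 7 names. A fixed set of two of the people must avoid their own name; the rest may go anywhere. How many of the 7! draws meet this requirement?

Inclusion-exclusion on the 2 forbidden self-matches:
Σ_{j=0}^{2} (-1)^j C(2,j)(7-j)!
= C(2,0)·7! - C(2,1)·6! + C(2,2)·5!
= 5040 - 1440 + 120
= 3720

3720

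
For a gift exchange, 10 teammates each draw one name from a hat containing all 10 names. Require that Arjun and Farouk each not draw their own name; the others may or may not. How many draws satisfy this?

2943360

Let A_j be the event that the j-th constrained one is fixed. By inclusion-exclusion over the 2 events:
Σ_{j=0}^{2} (-1)^j C(2,j)(10-j)!
= C(2,0)·10! - C(2,1)·9! + C(2,2)·8!
= 3628800 - 725760 + 40320
= 2943360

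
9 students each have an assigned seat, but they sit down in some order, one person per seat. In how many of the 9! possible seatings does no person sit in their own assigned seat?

133496

!9 is the nearest integer to 9!/e.
9! = 362880, and 362880/e ≈ 133496.09, so !9 = 133496.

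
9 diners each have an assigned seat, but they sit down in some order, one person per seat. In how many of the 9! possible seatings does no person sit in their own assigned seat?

133496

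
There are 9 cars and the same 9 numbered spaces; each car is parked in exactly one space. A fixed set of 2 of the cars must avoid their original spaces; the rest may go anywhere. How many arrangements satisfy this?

287280

Inclusion-exclusion on the 2 forbidden self-matches:
Σ_{j=0}^{2} (-1)^j C(2,j)(9-j)!
= C(2,0)·9! - C(2,1)·8! + C(2,2)·7!
= 362880 - 80640 + 5040
= 287280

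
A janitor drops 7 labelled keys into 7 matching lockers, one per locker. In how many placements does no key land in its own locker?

1854

!7 is the nearest integer to 7!/e.
7! = 5040, and 5040/e ≈ 1854.11, so !7 = 1854.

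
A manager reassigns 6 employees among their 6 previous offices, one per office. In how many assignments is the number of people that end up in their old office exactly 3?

Choose which 3 of the 6 are fixed: C(6,3) = 20.
The remaining 3 must be deranged: !3 = 2.
Total: 20 × 2 = 40.

40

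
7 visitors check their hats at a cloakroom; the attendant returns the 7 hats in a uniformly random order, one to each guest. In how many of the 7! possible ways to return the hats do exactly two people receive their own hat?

924

Choose which 2 of the 7 are fixed: C(7,2) = 21.
The remaining 5 must be deranged: !5 = 44.
Total: 21 × 44 = 924.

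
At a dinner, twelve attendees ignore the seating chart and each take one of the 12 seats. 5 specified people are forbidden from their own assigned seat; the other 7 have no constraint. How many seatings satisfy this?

Let A_j be the event that the j-th constrained one is fixed. By inclusion-exclusion over the 5 events:
Σ_{j=0}^{5} (-1)^j C(5,j)(12-j)!
= C(5,0)·12! - C(5,1)·11! + C(5,2)·10! - C(5,3)·9! + C(5,4)·8! - C(5,5)·7!
= 479001600 - 199584000 + 36288000 - 3628800 + 201600 - 5040
= 312273360

312273360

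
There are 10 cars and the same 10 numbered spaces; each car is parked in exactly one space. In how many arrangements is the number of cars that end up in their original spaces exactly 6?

1890

Choose which 6 of the 10 are fixed: C(10,6) = 210.
The remaining 4 must be deranged: !4 = 9.
Total: 210 × 9 = 1890.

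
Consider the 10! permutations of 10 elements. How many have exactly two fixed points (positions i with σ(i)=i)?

667485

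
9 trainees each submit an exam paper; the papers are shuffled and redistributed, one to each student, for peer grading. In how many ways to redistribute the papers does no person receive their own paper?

By inclusion-exclusion, !9 = Σ (-1)^k · 9!/k! for k=0..9
= 9! - 9!/1! + 9!/2! - 9!/3! + 9!/4! - 9!/5! + 9!/6! - 9!/7! + 9!/8! - 9!/9!
= 362880 - 362880 + 181440 - 60480 + 15120 - 3024 + 504 - 72 + 9 - 1
= 133496

133496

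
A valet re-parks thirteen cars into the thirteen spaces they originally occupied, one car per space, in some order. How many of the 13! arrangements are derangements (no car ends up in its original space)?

2290792932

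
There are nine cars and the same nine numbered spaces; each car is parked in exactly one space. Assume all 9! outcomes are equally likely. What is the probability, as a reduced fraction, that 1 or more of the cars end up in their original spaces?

28673/45360

Favorable outcomes: Σ_{i≥1} C(9,i)·!(9-i) = 9·14833 + 36·1854 + 84·265 + 126·44 + 126·9 + 84·2 + 36·1 + 9·0 + 1·1 = 229384.
Total outcomes: 9! = 362880.
Probability = 229384/362880 = 28673/45360.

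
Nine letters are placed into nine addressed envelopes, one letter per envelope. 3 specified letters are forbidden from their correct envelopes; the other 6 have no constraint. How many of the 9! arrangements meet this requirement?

256320

Let A_j be the event that the j-th constrained one is fixed. By inclusion-exclusion over the 3 events:
Σ_{j=0}^{3} (-1)^j C(3,j)(9-j)!
= C(3,0)·9! - C(3,1)·8! + C(3,2)·7! - C(3,3)·6!
= 362880 - 120960 + 15120 - 720
= 256320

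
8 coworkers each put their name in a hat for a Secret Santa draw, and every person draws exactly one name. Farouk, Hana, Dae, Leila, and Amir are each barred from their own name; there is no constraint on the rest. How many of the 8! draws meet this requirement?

21234

Let A_j be the event that the j-th constrained one is fixed. By inclusion-exclusion over the 5 events:
Σ_{j=0}^{5} (-1)^j C(5,j)(8-j)!
= C(5,0)·8! - C(5,1)·7! + C(5,2)·6! - C(5,3)·5! + C(5,4)·4! - C(5,5)·3!
= 40320 - 25200 + 7200 - 1200 + 120 - 6
= 21234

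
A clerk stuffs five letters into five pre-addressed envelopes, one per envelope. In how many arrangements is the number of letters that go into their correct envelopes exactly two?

20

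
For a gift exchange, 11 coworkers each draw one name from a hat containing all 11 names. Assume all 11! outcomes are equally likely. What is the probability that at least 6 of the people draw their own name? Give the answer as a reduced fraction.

Favorable outcomes: Σ_{i≥6} C(11,i)·!(11-i) = 462·44 + 330·9 + 165·2 + 55·1 + 11·0 + 1·1 = 23684.
Total outcomes: 11! = 39916800.
Probability = 23684/39916800 = 5921/9979200.

5921/9979200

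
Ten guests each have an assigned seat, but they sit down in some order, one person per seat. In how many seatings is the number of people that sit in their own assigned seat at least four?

68914

Sum C(10,i)·!(10-i) for i = 4..10:
  i=4: C(10,4)·!6 = 210·265 = 55650
  i=5: C(10,5)·!5 = 252·44 = 11088
  i=6: C(10,6)·!4 = 210·9 = 1890
  i=7: C(10,7)·!3 = 120·2 = 240
  i=8: C(10,8)·!2 = 45·1 = 45
  i=9: C(10,9)·!1 = 10·0 = 0
  i=10: C(10,10)·!0 = 1·1 = 1
Total = 68914.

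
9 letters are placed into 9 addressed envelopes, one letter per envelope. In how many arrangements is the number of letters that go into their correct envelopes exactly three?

22260

Choose which 3 of the 9 are fixed: C(9,3) = 84.
The remaining 6 must be deranged: !6 = 265.
Total: 84 × 265 = 22260.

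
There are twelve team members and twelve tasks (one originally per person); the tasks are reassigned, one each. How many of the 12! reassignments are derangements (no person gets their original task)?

By inclusion-exclusion, !12 = Σ (-1)^k · 12!/k! for k=0..12
= 12! - 12!/1! + 12!/2! - 12!/3! + 12!/4! - 12!/5! + 12!/6! - 12!/7! + 12!/8! - 12!/9! + 12!/10! - 12!/11! + 12!/12!
= 479001600 - 479001600 + 239500800 - 79833600 + 19958400 - 3991680 + 665280 - 95040 + 11880 - 1320 + 132 - 12 + 1
= 176214841

176214841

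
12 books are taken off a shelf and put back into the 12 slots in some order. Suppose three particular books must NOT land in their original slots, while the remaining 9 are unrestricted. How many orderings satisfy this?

Inclusion-exclusion on the 3 forbidden self-matches:
Σ_{j=0}^{3} (-1)^j C(3,j)(12-j)!
= C(3,0)·12! - C(3,1)·11! + C(3,2)·10! - C(3,3)·9!
= 479001600 - 119750400 + 10886400 - 362880
= 369774720

369774720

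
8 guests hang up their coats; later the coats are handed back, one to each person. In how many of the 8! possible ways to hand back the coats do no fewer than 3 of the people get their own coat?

3235

# with exactly i fixed is C(8,i)·!(8-i); sum over i=3..8:
  i=3: C(8,3)·!5 = 56·44 = 2464
  i=4: C(8,4)·!4 = 70·9 = 630
  i=5: C(8,5)·!3 = 56·2 = 112
  i=6: C(8,6)·!2 = 28·1 = 28
  i=7: C(8,7)·!1 = 8·0 = 0
  i=8: C(8,8)·!0 = 1·1 = 1
Total = 3235.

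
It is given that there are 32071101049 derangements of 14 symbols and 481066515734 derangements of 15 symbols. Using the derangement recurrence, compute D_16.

7697064251745

D_16 = (16-1)·(D_15 + D_14) = 15·(481066515734 + 32071101049) = 15·513137616783 = 7697064251745.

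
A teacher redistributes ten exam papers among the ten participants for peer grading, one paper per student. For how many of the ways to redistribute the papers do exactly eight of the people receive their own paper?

45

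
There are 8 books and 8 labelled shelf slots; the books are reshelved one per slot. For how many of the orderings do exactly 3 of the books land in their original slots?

Choose which 3 of the 8 are fixed: C(8,3) = 56.
The remaining 5 must be deranged: !5 = 44.
Total: 56 × 44 = 2464.

2464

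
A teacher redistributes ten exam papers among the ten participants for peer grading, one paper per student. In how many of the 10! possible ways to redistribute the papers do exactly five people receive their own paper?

11088

Pick the 5 fixed positions: C(10,5) = 252 ways.
The remaining 5 must be deranged: !5 = 44.
Total: 252 × 44 = 11088.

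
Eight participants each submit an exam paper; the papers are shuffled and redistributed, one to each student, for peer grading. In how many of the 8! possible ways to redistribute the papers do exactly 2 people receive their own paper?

7420

Pick the 2 fixed positions: C(8,2) = 28 ways.
The remaining 6 must be deranged: !6 = 265.
Total: 28 × 265 = 7420.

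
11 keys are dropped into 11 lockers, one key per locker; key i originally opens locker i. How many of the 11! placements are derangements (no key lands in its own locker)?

The number of derangements of 11 is !11 = Σ_{k=0}^{11} (-1)^k·11!/k!
= 11! - 11!/1! + 11!/2! - 11!/3! + 11!/4! - 11!/5! + 11!/6! - 11!/7! + 11!/8! - 11!/9! + 11!/10! - 11!/11!
= 39916800 - 39916800 + 19958400 - 6652800 + 1663200 - 332640 + 55440 - 7920 + 990 - 110 + 11 - 1
= 14684570

14684570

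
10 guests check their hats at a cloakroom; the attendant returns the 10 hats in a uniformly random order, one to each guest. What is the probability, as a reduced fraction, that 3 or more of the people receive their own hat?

145697/1814400

Favorable outcomes: Σ_{i≥3} C(10,i)·!(10-i) = 120·1854 + 210·265 + 252·44 + 210·9 + 120·2 + 45·1 + 10·0 + 1·1 = 291394.
Total outcomes: 10! = 3628800.
Probability = 291394/3628800 = 145697/1814400.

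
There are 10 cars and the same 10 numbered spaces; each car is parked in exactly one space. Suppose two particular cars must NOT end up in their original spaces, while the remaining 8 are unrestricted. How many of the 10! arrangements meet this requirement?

2943360

Let A_j be the event that the j-th constrained one is fixed. By inclusion-exclusion over the 2 events:
Σ_{j=0}^{2} (-1)^j C(2,j)(10-j)!
= C(2,0)·10! - C(2,1)·9! + C(2,2)·8!
= 3628800 - 725760 + 40320
= 2943360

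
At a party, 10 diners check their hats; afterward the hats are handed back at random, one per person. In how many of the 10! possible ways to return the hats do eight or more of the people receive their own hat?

46

Sum C(10,i)·!(10-i) for i = 8..10:
  i=8: C(10,8)·!2 = 45·1 = 45
  i=9: C(10,9)·!1 = 10·0 = 0
  i=10: C(10,10)·!0 = 1·1 = 1
Total = 46.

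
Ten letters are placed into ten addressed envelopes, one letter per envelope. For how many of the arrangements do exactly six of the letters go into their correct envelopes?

1890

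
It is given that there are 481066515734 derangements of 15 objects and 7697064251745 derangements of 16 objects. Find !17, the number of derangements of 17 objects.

130850092279664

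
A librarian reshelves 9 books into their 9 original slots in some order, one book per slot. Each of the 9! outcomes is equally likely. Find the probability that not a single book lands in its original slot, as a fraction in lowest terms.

Favorable outcomes: !9 = 133496.
Total outcomes: 9! = 362880.
Probability = 133496/362880 = 16687/45360.

16687/45360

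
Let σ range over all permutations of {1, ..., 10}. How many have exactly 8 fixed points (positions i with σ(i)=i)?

45

Choose which 8 of the 10 are fixed: C(10,8) = 45.
The remaining 2 must be deranged: !2 = 1.
Total: 45 × 1 = 45.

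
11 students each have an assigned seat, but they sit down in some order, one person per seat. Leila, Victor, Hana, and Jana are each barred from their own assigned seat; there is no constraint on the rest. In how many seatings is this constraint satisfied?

27422640

Let A_j be the event that the j-th constrained one is fixed. By inclusion-exclusion over the 4 events:
Σ_{j=0}^{4} (-1)^j C(4,j)(11-j)!
= C(4,0)·11! - C(4,1)·10! + C(4,2)·9! - C(4,3)·8! + C(4,4)·7!
= 39916800 - 14515200 + 2177280 - 161280 + 5040
= 27422640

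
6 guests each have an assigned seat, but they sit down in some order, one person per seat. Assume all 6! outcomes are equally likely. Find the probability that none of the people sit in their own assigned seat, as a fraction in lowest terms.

53/144

Favorable outcomes: !6 = 265.
Total outcomes: 6! = 720.
Probability = 265/720 = 53/144.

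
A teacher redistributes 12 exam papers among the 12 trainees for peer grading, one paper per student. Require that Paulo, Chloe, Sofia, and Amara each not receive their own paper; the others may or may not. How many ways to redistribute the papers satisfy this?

Inclusion-exclusion on the 4 forbidden self-matches:
Σ_{j=0}^{4} (-1)^j C(4,j)(12-j)!
= C(4,0)·12! - C(4,1)·11! + C(4,2)·10! - C(4,3)·9! + C(4,4)·8!
= 479001600 - 159667200 + 21772800 - 1451520 + 40320
= 339696000

339696000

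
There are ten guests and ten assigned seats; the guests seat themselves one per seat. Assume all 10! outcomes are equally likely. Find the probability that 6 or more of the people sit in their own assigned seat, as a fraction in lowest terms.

Favorable outcomes: Σ_{i≥6} C(10,i)·!(10-i) = 210·9 + 120·2 + 45·1 + 10·0 + 1·1 = 2176.
Total outcomes: 10! = 3628800.
Probability = 2176/3628800 = 17/28350.

17/28350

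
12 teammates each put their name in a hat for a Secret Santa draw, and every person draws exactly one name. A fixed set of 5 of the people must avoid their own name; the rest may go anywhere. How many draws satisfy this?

312273360

Inclusion-exclusion on the 5 forbidden self-matches:
Σ_{j=0}^{5} (-1)^j C(5,j)(12-j)!
= C(5,0)·12! - C(5,1)·11! + C(5,2)·10! - C(5,3)·9! + C(5,4)·8! - C(5,5)·7!
= 479001600 - 199584000 + 36288000 - 3628800 + 201600 - 5040
= 312273360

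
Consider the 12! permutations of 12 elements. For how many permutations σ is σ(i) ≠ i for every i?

176214841

The number of derangements of 12 is !12 = Σ_{k=0}^{12} (-1)^k·12!/k!
= 12! - 12!/1! + 12!/2! - 12!/3! + 12!/4! - 12!/5! + 12!/6! - 12!/7! + 12!/8! - 12!/9! + 12!/10! - 12!/11! + 12!/12!
= 479001600 - 479001600 + 239500800 - 79833600 + 19958400 - 3991680 + 665280 - 95040 + 11880 - 1320 + 132 - 12 + 1
= 176214841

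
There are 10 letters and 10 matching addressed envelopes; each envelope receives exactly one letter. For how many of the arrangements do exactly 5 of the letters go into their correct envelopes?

11088

Choose which 5 of the 10 are fixed: C(10,5) = 252.
The other 5 form a derangement: !5 = 44.
Total: 252 × 44 = 11088.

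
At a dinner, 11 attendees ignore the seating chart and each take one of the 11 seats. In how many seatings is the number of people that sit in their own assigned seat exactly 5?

Pick the 5 fixed positions: C(11,5) = 462 ways.
The other 6 form a derangement: !6 = 265.
Total: 462 × 265 = 122430.

122430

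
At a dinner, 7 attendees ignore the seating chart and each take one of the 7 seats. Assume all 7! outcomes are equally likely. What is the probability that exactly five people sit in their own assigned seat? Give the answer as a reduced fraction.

Favorable outcomes: C(7,5)·!2 = 21·1 = 21.
Total outcomes: 7! = 5040.
Probability = 21/5040 = 1/240.

1/240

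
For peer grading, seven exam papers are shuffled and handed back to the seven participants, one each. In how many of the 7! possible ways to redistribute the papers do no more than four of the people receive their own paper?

Sum C(7,i)·!(7-i) for i = 0..4:
  i=0: C(7,0)·!7 = 1·1854 = 1854
  i=1: C(7,1)·!6 = 7·265 = 1855
  i=2: C(7,2)·!5 = 21·44 = 924
  i=3: C(7,3)·!4 = 35·9 = 315
  i=4: C(7,4)·!3 = 35·2 = 70
Total = 5018.

5018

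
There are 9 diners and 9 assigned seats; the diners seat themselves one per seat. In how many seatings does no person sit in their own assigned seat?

133496

!9 is the nearest integer to 9!/e.
9! = 362880, and 362880/e ≈ 133496.09, so !9 = 133496.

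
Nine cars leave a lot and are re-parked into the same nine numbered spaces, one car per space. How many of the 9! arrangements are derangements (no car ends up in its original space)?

133496

The subfactorial !9 = [9!/e] (nearest integer).
9! = 362880, and 362880/e ≈ 133496.09, so !9 = 133496.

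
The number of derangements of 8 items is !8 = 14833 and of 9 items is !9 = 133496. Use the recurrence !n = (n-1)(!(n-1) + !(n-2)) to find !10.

1334961

!10 = (10-1)·(!9 + !8) = 9·(133496 + 14833) = 9·148329 = 1334961.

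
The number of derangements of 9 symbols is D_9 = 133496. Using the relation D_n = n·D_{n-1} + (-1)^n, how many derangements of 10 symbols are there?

1334961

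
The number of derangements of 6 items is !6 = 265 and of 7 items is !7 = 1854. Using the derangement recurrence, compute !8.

14833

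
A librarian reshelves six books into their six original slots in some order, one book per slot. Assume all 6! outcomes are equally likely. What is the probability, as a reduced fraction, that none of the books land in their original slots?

Favorable outcomes: !6 = 265.
Total outcomes: 6! = 720.
Probability = 265/720 = 53/144.

53/144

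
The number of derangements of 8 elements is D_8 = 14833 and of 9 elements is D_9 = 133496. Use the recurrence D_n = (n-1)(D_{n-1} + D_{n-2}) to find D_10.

D_10 = (10-1)·(D_9 + D_8) = 9·(133496 + 14833) = 9·148329 = 1334961.

1334961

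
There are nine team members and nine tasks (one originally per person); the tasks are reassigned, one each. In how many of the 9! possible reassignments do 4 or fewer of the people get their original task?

361541

# with exactly i fixed is C(9,i)·!(9-i); sum over i=0..4:
  i=0: C(9,0)·!9 = 1·133496 = 133496
  i=1: C(9,1)·!8 = 9·14833 = 133497
  i=2: C(9,2)·!7 = 36·1854 = 66744
  i=3: C(9,3)·!6 = 84·265 = 22260
  i=4: C(9,4)·!5 = 126·44 = 5544
Total = 361541.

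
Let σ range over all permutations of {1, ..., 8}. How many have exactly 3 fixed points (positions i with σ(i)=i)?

Pick the 3 fixed positions: C(8,3) = 56 ways.
The other 5 form a derangement: !5 = 44.
Total: 56 × 44 = 2464.

2464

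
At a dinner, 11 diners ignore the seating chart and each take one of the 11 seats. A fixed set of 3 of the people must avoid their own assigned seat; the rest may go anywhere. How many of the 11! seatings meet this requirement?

30078720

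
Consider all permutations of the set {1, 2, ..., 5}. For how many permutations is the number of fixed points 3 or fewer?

119

# with exactly i fixed is C(5,i)·!(5-i); sum over i=0..3:
  i=0: C(5,0)·!5 = 1·44 = 44
  i=1: C(5,1)·!4 = 5·9 = 45
  i=2: C(5,2)·!3 = 10·2 = 20
  i=3: C(5,3)·!2 = 10·1 = 10
Total = 119.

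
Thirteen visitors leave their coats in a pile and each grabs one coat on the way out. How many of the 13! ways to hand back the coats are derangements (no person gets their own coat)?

2290792932

Recurrence: !13 = 13·!12 + (-1)^13.
!13 = 13·176214841 - 1 = 2290792932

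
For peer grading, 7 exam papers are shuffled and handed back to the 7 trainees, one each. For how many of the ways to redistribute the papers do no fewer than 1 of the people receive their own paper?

3186

Sum C(7,i)·!(7-i) for i = 1..7:
  i=1: C(7,1)·!6 = 7·265 = 1855
  i=2: C(7,2)·!5 = 21·44 = 924
  i=3: C(7,3)·!4 = 35·9 = 315
  i=4: C(7,4)·!3 = 35·2 = 70
  i=5: C(7,5)·!2 = 21·1 = 21
  i=6: C(7,6)·!1 = 7·0 = 0
  i=7: C(7,7)·!0 = 1·1 = 1
Total = 3186.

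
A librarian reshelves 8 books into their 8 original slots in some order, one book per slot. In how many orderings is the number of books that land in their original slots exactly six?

Pick the 6 fixed positions: C(8,6) = 28 ways.
The remaining 2 must be deranged: !2 = 1.
Total: 28 × 1 = 28.

28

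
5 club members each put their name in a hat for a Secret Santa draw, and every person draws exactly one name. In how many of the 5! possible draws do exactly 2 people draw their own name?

20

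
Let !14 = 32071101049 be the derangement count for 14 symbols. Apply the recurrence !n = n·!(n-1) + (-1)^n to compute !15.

481066515734

!15 = 15·32071101049 - 1 = 481066515734.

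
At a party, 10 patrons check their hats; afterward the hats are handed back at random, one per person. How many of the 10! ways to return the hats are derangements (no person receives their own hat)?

1334961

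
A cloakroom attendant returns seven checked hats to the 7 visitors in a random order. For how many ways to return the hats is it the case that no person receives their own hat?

1854

!7 = 7! · Σ_{k=0}^{7} (-1)^k/k!
= 7! - 7!/1! + 7!/2! - 7!/3! + 7!/4! - 7!/5! + 7!/6! - 7!/7!
= 5040 - 5040 + 2520 - 840 + 210 - 42 + 7 - 1
= 1854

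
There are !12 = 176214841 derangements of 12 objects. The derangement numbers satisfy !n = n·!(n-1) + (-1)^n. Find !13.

2290792932

!13 = 13·176214841 - 1 = 2290792932.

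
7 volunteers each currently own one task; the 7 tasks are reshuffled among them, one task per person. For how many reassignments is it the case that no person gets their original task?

1854

The number of derangements of 7 is !7 = Σ_{k=0}^{7} (-1)^k·7!/k!
= 7! - 7!/1! + 7!/2! - 7!/3! + 7!/4! - 7!/5! + 7!/6! - 7!/7!
= 5040 - 5040 + 2520 - 840 + 210 - 42 + 7 - 1
= 1854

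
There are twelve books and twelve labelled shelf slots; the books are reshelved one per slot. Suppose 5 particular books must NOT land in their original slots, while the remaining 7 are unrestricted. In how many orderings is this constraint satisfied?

312273360

Inclusion-exclusion on the 5 forbidden self-matches:
Σ_{j=0}^{5} (-1)^j C(5,j)(12-j)!
= C(5,0)·12! - C(5,1)·11! + C(5,2)·10! - C(5,3)·9! + C(5,4)·8! - C(5,5)·7!
= 479001600 - 199584000 + 36288000 - 3628800 + 201600 - 5040
= 312273360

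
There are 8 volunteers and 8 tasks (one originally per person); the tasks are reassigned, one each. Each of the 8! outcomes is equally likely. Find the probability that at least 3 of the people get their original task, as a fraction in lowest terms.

647/8064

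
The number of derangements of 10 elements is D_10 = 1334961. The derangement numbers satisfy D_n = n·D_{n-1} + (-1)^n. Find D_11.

D_11 = 11·1334961 - 1 = 14684570.

14684570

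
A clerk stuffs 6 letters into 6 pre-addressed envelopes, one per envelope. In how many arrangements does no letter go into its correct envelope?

!6 is the nearest integer to 6!/e.
6! = 720, and 720/e ≈ 264.87, so !6 = 265.

265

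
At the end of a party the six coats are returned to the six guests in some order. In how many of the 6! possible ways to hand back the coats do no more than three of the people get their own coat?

# with exactly i fixed is C(6,i)·!(6-i); sum over i=0..3:
  i=0: C(6,0)·!6 = 1·265 = 265
  i=1: C(6,1)·!5 = 6·44 = 264
  i=2: C(6,2)·!4 = 15·9 = 135
  i=3: C(6,3)·!3 = 20·2 = 40
Total = 704.

704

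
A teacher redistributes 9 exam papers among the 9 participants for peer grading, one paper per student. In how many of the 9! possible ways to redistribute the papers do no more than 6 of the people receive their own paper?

362843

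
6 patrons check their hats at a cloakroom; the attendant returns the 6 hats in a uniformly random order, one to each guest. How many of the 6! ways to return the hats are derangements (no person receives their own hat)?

265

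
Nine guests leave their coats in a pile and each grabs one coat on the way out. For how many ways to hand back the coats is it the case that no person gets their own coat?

133496

The subfactorial !9 = [9!/e] (nearest integer).
9! = 362880, and 362880/e ≈ 133496.09, so !9 = 133496.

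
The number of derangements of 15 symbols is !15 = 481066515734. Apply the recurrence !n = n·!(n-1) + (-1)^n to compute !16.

7697064251745

!16 = 16·481066515734 + 1 = 7697064251745.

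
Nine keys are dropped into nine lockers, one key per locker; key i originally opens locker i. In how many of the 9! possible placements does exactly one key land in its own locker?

Choose which one of the 9 is fixed: C(9,1) = 9.
The other 8 form a derangement: !8 = 14833.
Total: 9 × 14833 = 133497.

133497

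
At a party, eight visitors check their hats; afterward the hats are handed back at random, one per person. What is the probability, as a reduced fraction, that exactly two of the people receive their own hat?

Favorable outcomes: C(8,2)·!6 = 28·265 = 7420.
Total outcomes: 8! = 40320.
Probability = 7420/40320 = 53/288.

53/288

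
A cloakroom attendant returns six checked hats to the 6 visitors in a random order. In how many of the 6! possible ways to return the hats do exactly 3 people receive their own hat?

40

Choose which 3 of the 6 are fixed: C(6,3) = 20.
The remaining 3 must be deranged: !3 = 2.
Total: 20 × 2 = 40.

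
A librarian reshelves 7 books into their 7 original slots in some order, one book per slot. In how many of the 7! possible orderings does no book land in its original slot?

The number of derangements of 7 is !7 = Σ_{k=0}^{7} (-1)^k·7!/k!
= 7! - 7!/1! + 7!/2! - 7!/3! + 7!/4! - 7!/5! + 7!/6! - 7!/7!
= 5040 - 5040 + 2520 - 840 + 210 - 42 + 7 - 1
= 1854

1854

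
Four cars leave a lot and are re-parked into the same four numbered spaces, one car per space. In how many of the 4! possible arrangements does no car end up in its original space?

9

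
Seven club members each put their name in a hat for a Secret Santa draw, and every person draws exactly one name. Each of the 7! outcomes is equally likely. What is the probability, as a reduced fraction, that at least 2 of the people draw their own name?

1331/5040

Favorable outcomes: Σ_{i≥2} C(7,i)·!(7-i) = 21·44 + 35·9 + 35·2 + 21·1 + 7·0 + 1·1 = 1331.
Total outcomes: 7! = 5040.
Probability = 1331/5040 = 1331/5040.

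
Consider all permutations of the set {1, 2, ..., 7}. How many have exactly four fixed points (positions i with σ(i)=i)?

70

Pick the 4 fixed positions: C(7,4) = 35 ways.
The other 3 form a derangement: !3 = 2.
Total: 35 × 2 = 70.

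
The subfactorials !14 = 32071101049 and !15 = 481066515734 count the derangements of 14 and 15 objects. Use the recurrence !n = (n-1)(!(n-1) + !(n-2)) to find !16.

7697064251745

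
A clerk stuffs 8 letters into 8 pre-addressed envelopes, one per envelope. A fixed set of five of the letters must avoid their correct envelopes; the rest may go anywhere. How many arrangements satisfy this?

21234

Inclusion-exclusion on the 5 forbidden self-matches:
Σ_{j=0}^{5} (-1)^j C(5,j)(8-j)!
= C(5,0)·8! - C(5,1)·7! + C(5,2)·6! - C(5,3)·5! + C(5,4)·4! - C(5,5)·3!
= 40320 - 25200 + 7200 - 1200 + 120 - 6
= 21234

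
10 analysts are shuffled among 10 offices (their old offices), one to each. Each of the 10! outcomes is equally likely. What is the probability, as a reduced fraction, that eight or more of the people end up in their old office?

23/1814400

Favorable outcomes: Σ_{i≥8} C(10,i)·!(10-i) = 45·1 + 10·0 + 1·1 = 46.
Total outcomes: 10! = 3628800.
Probability = 46/3628800 = 23/1814400.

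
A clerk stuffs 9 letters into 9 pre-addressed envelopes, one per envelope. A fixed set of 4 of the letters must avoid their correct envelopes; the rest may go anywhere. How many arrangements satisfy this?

229080

Let A_j be the event that the j-th constrained one is fixed. By inclusion-exclusion over the 4 events:
Σ_{j=0}^{4} (-1)^j C(4,j)(9-j)!
= C(4,0)·9! - C(4,1)·8! + C(4,2)·7! - C(4,3)·6! + C(4,4)·5!
= 362880 - 161280 + 30240 - 2880 + 120
= 229080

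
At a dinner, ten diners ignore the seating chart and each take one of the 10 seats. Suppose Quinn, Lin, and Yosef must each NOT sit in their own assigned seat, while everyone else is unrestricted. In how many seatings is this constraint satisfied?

2656080

Let A_j be the event that the j-th constrained one is fixed. By inclusion-exclusion over the 3 events:
Σ_{j=0}^{3} (-1)^j C(3,j)(10-j)!
= C(3,0)·10! - C(3,1)·9! + C(3,2)·8! - C(3,3)·7!
= 3628800 - 1088640 + 120960 - 5040
= 2656080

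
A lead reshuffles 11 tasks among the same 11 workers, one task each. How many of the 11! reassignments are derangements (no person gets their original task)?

14684570

The subfactorial !11 = [11!/e] (nearest integer).
11! = 39916800, and 39916800/e ≈ 14684570.08, so !11 = 14684570.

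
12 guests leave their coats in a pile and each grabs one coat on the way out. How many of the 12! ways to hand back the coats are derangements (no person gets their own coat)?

!12 is the nearest integer to 12!/e.
12! = 479001600, and 479001600/e ≈ 176214840.93, so !12 = 176214841.

176214841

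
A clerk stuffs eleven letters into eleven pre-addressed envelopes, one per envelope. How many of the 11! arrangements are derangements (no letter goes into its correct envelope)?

14684570

The number of derangements of 11 is !11 = Σ_{k=0}^{11} (-1)^k·11!/k!
= 11! - 11!/1! + 11!/2! - 11!/3! + 11!/4! - 11!/5! + 11!/6! - 11!/7! + 11!/8! - 11!/9! + 11!/10! - 11!/11!
= 39916800 - 39916800 + 19958400 - 6652800 + 1663200 - 332640 + 55440 - 7920 + 990 - 110 + 11 - 1
= 14684570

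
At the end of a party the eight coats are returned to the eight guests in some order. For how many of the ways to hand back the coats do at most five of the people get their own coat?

Sum C(8,i)·!(8-i) for i = 0..5:
  i=0: C(8,0)·!8 = 1·14833 = 14833
  i=1: C(8,1)·!7 = 8·1854 = 14832
  i=2: C(8,2)·!6 = 28·265 = 7420
  i=3: C(8,3)·!5 = 56·44 = 2464
  i=4: C(8,4)·!4 = 70·9 = 630
  i=5: C(8,5)·!3 = 56·2 = 112
Total = 40291.

40291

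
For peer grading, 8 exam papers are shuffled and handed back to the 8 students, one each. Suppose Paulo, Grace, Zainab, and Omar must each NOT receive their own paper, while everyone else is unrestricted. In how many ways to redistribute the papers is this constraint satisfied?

Let A_j be the event that the j-th constrained one is fixed. By inclusion-exclusion over the 4 events:
Σ_{j=0}^{4} (-1)^j C(4,j)(8-j)!
= C(4,0)·8! - C(4,1)·7! + C(4,2)·6! - C(4,3)·5! + C(4,4)·4!
= 40320 - 20160 + 4320 - 480 + 24
= 24024

24024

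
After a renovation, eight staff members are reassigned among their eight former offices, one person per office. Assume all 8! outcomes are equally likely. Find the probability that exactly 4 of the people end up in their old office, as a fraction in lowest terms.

1/64

Favorable outcomes: C(8,4)·!4 = 70·9 = 630.
Total outcomes: 8! = 40320.
Probability = 630/40320 = 1/64.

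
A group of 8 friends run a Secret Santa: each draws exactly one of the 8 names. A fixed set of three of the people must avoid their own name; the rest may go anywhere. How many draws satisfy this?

Let A_j be the event that the j-th constrained one is fixed. By inclusion-exclusion over the 3 events:
Σ_{j=0}^{3} (-1)^j C(3,j)(8-j)!
= C(3,0)·8! - C(3,1)·7! + C(3,2)·6! - C(3,3)·5!
= 40320 - 15120 + 2160 - 120
= 27240

27240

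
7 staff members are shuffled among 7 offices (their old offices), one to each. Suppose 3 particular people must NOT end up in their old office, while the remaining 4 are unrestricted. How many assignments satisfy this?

Let A_j be the event that the j-th constrained one is fixed. By inclusion-exclusion over the 3 events:
Σ_{j=0}^{3} (-1)^j C(3,j)(7-j)!
= C(3,0)·7! - C(3,1)·6! + C(3,2)·5! - C(3,3)·4!
= 5040 - 2160 + 360 - 24
= 3216

3216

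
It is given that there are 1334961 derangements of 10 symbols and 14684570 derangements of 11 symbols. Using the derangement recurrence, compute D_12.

D_12 = (12-1)·(D_11 + D_10) = 11·(14684570 + 1334961) = 11·16019531 = 176214841.

176214841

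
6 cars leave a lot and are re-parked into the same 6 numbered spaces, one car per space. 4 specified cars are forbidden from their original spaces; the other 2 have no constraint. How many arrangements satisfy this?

Inclusion-exclusion on the 4 forbidden self-matches:
Σ_{j=0}^{4} (-1)^j C(4,j)(6-j)!
= C(4,0)·6! - C(4,1)·5! + C(4,2)·4! - C(4,3)·3! + C(4,4)·2!
= 720 - 480 + 144 - 24 + 2
= 362

362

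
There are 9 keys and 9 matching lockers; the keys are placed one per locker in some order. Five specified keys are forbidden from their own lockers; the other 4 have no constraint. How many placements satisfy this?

205056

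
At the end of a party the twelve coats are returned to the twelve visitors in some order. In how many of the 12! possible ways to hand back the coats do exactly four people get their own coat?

7342335

Choose which 4 of the 12 are fixed: C(12,4) = 495.
The other 8 form a derangement: !8 = 14833.
Total: 495 × 14833 = 7342335.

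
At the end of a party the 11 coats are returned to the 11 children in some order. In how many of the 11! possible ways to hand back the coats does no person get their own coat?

By inclusion-exclusion, !11 = Σ (-1)^k · 11!/k! for k=0..11
= 11! - 11!/1! + 11!/2! - 11!/3! + 11!/4! - 11!/5! + 11!/6! - 11!/7! + 11!/8! - 11!/9! + 11!/10! - 11!/11!
= 39916800 - 39916800 + 19958400 - 6652800 + 1663200 - 332640 + 55440 - 7920 + 990 - 110 + 11 - 1
= 14684570

14684570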